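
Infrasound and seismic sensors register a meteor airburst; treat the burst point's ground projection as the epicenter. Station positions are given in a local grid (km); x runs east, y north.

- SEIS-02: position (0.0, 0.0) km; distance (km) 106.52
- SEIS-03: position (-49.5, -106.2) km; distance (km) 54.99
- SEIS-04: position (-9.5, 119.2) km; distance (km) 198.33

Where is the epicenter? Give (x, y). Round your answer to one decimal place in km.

Circle about each station: x² + y² = 106.52²; (x + 49.5)² + (y + 106.2)² = 54.99²; (x + 9.5)² + (y − 119.2)² = 198.33².
Subtracting the SEIS-02 equation from the SEIS-03 and SEIS-04 equations removes the quadratic terms:
-99.0 x − 212.4 y = 22051.30
-19.0 x + 238.4 y = -13689.39
Solving the 2×2 system: x ≈ -85.0, y ≈ -64.2 km.

(-85.0, -64.2)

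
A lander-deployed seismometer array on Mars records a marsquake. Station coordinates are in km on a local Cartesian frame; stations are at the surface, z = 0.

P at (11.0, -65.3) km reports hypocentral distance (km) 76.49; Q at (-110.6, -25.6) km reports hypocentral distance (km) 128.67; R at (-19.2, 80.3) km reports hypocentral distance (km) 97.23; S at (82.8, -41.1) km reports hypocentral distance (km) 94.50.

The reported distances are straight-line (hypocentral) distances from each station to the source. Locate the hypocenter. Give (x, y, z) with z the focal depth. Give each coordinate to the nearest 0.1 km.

x ≈ 8.3 km, y ≈ -2.3 km, depth ≈ 43.3 km

Each station gives a sphere (x−x_i)² + (y−y_i)² + z² = d_i² (stations at z=0).
Subtracting the P sphere from Q and R: z² cancels, leaving linear equations in x and y:
-243.2 x + 79.4 y = -2202.62
-60.4 x + 291.2 y = -1171.31
Solving: x ≈ 8.306, y ≈ -2.300 km (keep extra digits for the depth step; rounded: 8.3, -2.3).
Then from the P sphere: z² = 76.49² − (x − 11.0)² − (y + 65.3)² with x = 8.306, y = -2.300, so z ≈ 43.295 ≈ 43.3 km.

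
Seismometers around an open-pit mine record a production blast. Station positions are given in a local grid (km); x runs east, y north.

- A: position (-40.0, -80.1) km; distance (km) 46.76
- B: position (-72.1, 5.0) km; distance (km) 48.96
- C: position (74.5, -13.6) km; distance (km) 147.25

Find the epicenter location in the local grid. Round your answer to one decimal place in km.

(-69.6, -43.9)

Circle about each station: (x + 40.0)² + (y + 80.1)² = 46.76²; (x + 72.1)² + (y − 5.0)² = 48.96²; (x − 74.5)² + (y + 13.6)² = 147.25².
Subtracting the A equation from the B and C equations removes the quadratic terms:
-64.2 x + 170.2 y = -3003.18
229.0 x + 133.0 y = -21776.86
Solving the 2×2 system: x ≈ -69.6, y ≈ -43.9 km.
Check against A (with the unrounded x, y): √((x + 40.0)²+(y + 80.1)²) = 46.76 ≈ 46.76 km. ✓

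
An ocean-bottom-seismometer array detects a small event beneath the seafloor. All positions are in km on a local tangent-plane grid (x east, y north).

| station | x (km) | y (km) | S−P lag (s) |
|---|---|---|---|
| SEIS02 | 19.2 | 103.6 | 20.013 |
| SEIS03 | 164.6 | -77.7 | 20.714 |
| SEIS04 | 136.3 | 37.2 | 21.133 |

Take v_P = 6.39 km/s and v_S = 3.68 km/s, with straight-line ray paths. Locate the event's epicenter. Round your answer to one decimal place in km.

(-14.8, -66.7)

Distance from S−P lag: d = Δt · v_P v_S / (v_P − v_S) = Δt · (6.39·3.68)/(6.39−3.68) ≈ 8.6772·Δt.
So d_SEIS02 = 173.66, d_SEIS03 = 179.74, d_SEIS04 = 183.38 km.
Circle about each station: (x − 19.2)² + (y − 103.6)² = 173.66²; (x − 164.6)² + (y + 77.7)² = 179.74²; (x − 136.3)² + (y − 37.2)² = 183.38².
Subtracting pairs of circle equations eliminates x²+y² and gives linear equations (the radical axes):
290.8 x − 362.6 y = 19880.18
234.2 x − 132.8 y = 5389.50
Solving the 2×2 system: x ≈ -14.8, y ≈ -66.7 km.
Check against SEIS02 (with the unrounded x, y): √((x − 19.2)²+(y − 103.6)²) = 173.67 ≈ 173.66 km. ✓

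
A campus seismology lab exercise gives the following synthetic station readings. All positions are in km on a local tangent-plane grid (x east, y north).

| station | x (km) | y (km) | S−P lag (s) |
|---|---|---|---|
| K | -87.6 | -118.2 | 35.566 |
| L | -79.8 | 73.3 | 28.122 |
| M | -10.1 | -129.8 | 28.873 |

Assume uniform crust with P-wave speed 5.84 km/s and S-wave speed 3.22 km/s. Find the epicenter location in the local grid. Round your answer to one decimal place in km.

118.0 km east, 33.1 km north

Distance from S−P lag: d = Δt · v_P v_S / (v_P − v_S) = Δt · (5.84·3.22)/(5.84−3.22) ≈ 7.1774·Δt.
So d_K = 255.27, d_L = 201.84, d_M = 207.23 km.
Circle about each station: (x + 87.6)² + (y + 118.2)² = 255.27²; (x + 79.8)² + (y − 73.3)² = 201.84²; (x + 10.1)² + (y + 129.8)² = 207.23².
Subtracting the K equation from the L and M equations removes the quadratic terms:
15.6 x + 383.0 y = 14519.32
155.0 x − 23.2 y = 17523.55
Solving the 2×2 system: x ≈ 118.0, y ≈ 33.1 km.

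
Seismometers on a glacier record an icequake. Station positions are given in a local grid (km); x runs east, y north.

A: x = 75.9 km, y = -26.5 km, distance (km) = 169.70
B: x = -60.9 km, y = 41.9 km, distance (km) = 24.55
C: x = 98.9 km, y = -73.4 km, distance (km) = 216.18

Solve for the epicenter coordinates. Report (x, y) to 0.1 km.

(-66.5, 65.8)

Circle about each station: (x − 75.9)² + (y + 26.5)² = 169.70²; (x + 60.9)² + (y − 41.9)² = 24.55²; (x − 98.9)² + (y + 73.4)² = 216.18².
Subtracting the A equation from the B and C equations removes the quadratic terms:
-273.6 x + 136.8 y = 27196.75
46.0 x − 93.8 y = -9229.99
Solving the 2×2 system: x ≈ -66.5, y ≈ 65.8 km.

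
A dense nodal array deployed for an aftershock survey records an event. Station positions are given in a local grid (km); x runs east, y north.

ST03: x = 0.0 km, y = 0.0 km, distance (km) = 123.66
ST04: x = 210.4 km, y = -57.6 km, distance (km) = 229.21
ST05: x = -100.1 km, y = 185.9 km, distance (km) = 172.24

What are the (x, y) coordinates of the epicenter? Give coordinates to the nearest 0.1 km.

54.9 km east, 110.8 km north

Circle about each station: x² + y² = 123.66²; (x − 210.4)² + (y + 57.6)² = 229.21²; (x + 100.1)² + (y − 185.9)² = 172.24².
Subtracting pairs of circle equations eliminates x²+y² and gives linear equations (the radical axes):
420.8 x − 115.2 y = 10340.49
-200.2 x + 371.8 y = 30204.00
Solving the 2×2 system: x ≈ 54.9, y ≈ 110.8 km.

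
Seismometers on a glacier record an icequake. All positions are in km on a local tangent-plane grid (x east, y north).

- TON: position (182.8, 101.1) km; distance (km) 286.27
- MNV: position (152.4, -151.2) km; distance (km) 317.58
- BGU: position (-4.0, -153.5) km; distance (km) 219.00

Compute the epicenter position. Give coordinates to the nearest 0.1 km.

-97.8 km east, 44.4 km north

Circle about each station: (x − 182.8)² + (y − 101.1)² = 286.27²; (x − 152.4)² + (y + 151.2)² = 317.58²; (x + 4.0)² + (y + 153.5)² = 219.00².
Subtracting the TON equation from the MNV and BGU equations removes the quadratic terms:
-60.8 x − 504.6 y = -16456.39
-373.6 x − 509.2 y = 13930.71
Solving the 2×2 system: x ≈ -97.8, y ≈ 44.4 km.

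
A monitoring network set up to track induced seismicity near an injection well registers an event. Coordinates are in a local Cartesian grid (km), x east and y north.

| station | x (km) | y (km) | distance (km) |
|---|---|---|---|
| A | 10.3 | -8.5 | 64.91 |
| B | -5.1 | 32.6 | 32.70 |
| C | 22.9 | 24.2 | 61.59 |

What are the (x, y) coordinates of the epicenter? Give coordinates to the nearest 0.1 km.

-37.7 km east, 35.2 km north

Circle about each station: (x − 10.3)² + (y + 8.5)² = 64.91²; (x + 5.1)² + (y − 32.6)² = 32.70²; (x − 22.9)² + (y − 24.2)² = 61.59².
Subtracting the A equation from the B and C equations removes the quadratic terms:
-30.8 x + 82.2 y = 4054.45
25.2 x + 65.4 y = 1351.69
Solving the 2×2 system: x ≈ -37.7, y ≈ 35.2 km.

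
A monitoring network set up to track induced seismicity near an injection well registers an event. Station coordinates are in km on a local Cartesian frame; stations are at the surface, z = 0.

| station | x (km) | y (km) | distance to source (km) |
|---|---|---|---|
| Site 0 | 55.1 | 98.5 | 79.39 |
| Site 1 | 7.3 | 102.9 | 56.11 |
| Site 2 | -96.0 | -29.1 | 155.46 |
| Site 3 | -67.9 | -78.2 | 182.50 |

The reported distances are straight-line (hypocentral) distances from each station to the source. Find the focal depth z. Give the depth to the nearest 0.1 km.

z ≈ 51.9 km

Each station gives a sphere (x−x_i)² + (y−y_i)² + z² = d_i² (stations at z=0).
Subtracting the Site 0 sphere from Site 1 and Site 2: z² cancels, leaving linear equations in x and y:
-95.6 x + 8.8 y = 1057.88
-302.2 x − 255.2 y = -20540.49
Solving: x ≈ -3.297, y ≈ 84.392 km (keep extra digits for the depth step; rounded: -3.3, 84.4).
Then from the Site 0 sphere: z² = 79.39² − (x − 55.1)² − (y − 98.5)² with x = -3.297, y = 84.392, so z ≈ 51.899 ≈ 51.9 km.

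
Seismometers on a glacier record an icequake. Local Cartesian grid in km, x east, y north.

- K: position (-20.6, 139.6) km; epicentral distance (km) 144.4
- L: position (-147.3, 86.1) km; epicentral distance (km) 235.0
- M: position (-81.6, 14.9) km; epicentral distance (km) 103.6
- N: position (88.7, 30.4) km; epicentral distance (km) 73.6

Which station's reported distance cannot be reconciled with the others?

L

Solve using three stations at a time. Using K, M, N (subtract circle equations pairwise → linear system) gives (x, y) ≈ (21.1, 1.4).
Distances from that point to each station vs reported:
  K: calculated 144.4 vs reported 144.4 → residual 0.0 km
  L: calculated 188.5 vs reported 235.0 → residual 46.5 km
  M: calculated 103.6 vs reported 103.6 → residual 0.0 km
  N: calculated 73.6 vs reported 73.6 → residual 0.0 km
K, M, N are mutually consistent (residuals ≈ 0); L is off by 46.5 km.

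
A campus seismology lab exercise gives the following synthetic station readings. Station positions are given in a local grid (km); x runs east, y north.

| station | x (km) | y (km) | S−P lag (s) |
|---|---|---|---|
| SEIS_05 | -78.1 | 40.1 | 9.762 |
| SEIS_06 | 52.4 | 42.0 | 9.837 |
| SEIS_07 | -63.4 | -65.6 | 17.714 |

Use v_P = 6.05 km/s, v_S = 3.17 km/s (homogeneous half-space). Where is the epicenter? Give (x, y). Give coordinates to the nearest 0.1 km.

Distance from S−P lag: d = Δt · v_P v_S / (v_P − v_S) = Δt · (6.05·3.17)/(6.05−3.17) ≈ 6.6592·Δt.
So d_SEIS_05 = 65.01, d_SEIS_06 = 65.51, d_SEIS_07 = 117.96 km.
Circle about each station: (x + 78.1)² + (y − 40.1)² = 65.01²; (x − 52.4)² + (y − 42.0)² = 65.51²; (x + 63.4)² + (y + 65.6)² = 117.96².
Subtracting the SEIS_05 equation from the SEIS_06 and SEIS_07 equations removes the quadratic terms:
261.0 x + 3.8 y = -3263.12
29.4 x − 211.4 y = -9072.96
Solving the 2×2 system: x ≈ -13.1, y ≈ 41.1 km.

(-13.1, 41.1)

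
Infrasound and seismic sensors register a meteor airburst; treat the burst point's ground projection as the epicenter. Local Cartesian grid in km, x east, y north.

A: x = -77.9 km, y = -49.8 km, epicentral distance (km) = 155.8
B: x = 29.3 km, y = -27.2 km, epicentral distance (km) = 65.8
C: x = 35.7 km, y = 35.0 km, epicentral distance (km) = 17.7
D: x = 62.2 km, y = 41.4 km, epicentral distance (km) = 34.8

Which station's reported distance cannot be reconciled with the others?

D

Solve using three stations at a time. Using A, B, C (subtract circle equations pairwise → linear system) gives (x, y) ≈ (53.4, 34.0).
Distances from that point to each station vs reported:
  A: calculated 155.8 vs reported 155.8 → residual 0.0 km
  B: calculated 65.8 vs reported 65.8 → residual 0.0 km
  C: calculated 17.8 vs reported 17.7 → residual 0.1 km
  D: calculated 11.5 vs reported 34.8 → residual 23.3 km
A, B, C are mutually consistent (residuals ≈ 0); D is off by 23.3 km.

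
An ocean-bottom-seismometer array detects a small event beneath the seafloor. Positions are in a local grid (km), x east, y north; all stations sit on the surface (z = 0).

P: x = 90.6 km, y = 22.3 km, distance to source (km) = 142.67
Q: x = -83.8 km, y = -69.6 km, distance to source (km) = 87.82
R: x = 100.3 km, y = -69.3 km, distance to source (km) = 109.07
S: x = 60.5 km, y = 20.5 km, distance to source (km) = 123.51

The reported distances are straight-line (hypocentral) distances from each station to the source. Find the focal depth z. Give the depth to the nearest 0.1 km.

Each station gives a sphere (x−x_i)² + (y−y_i)² + z² = d_i² (stations at z=0).
Subtracting the P sphere from Q and R: z² cancels, leaving linear equations in x and y:
-348.8 x − 183.8 y = 15803.33
19.4 x − 183.2 y = 14615.39
Solving: x ≈ -3.096, y ≈ -80.106 km (keep extra digits for the depth step; rounded: -3.1, -80.1).
Then from the P sphere: z² = 142.67² − (x − 90.6)² − (y − 22.3)² with x = -3.096, y = -80.106, so z ≈ 32.997 ≈ 33.0 km.

depth ≈ 33.0 km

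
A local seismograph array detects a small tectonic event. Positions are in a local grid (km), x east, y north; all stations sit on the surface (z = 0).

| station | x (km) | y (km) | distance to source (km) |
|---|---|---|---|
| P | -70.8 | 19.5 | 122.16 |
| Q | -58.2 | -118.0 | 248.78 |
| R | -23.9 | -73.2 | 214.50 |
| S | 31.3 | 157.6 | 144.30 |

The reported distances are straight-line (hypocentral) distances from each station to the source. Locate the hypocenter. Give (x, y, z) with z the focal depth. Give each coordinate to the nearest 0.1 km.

x ≈ -90.1 km, y ≈ 119.2 km, depth ≈ 67.9 km

Each station gives a sphere (x−x_i)² + (y−y_i)² + z² = d_i² (stations at z=0).
Subtracting the P sphere from Q and R: z² cancels, leaving linear equations in x and y:
25.2 x − 275.0 y = -35050.07
93.8 x − 185.4 y = -30550.62
Solving: x ≈ -90.098, y ≈ 119.199 km (keep extra digits for the depth step; rounded: -90.1, 119.2).
Then from the P sphere: z² = 122.16² − (x + 70.8)² − (y − 19.5)² with x = -90.098, y = 119.199, so z ≈ 67.903 ≈ 67.9 km.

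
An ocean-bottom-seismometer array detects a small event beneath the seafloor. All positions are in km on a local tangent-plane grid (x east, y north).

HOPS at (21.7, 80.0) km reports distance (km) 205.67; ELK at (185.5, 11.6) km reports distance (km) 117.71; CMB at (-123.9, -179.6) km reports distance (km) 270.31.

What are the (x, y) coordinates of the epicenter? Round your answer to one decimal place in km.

x ≈ 132.3 km, y ≈ -93.4 km

Circle about each station: (x − 21.7)² + (y − 80.0)² = 205.67²; (x − 185.5)² + (y − 11.6)² = 117.71²; (x + 123.9)² + (y + 179.6)² = 270.31².
Subtracting pairs of circle equations eliminates x²+y² and gives linear equations (the radical axes):
327.6 x − 136.8 y = 56118.42
-291.2 x − 519.2 y = 9969.13
Solving the 2×2 system: x ≈ 132.3, y ≈ -93.4 km.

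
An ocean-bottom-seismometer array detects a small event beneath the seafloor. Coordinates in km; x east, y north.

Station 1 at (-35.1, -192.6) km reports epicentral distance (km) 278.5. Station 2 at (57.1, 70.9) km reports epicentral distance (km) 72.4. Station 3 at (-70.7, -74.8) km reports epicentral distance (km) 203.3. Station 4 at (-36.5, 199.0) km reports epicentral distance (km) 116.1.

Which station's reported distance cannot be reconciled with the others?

Station 3

Solve using three stations at a time. Using Station 1, Station 2, Station 4 (subtract circle equations pairwise → linear system) gives (x, y) ≈ (-13.9, 85.1).
Distances from that point to each station vs reported:
  Station 1: calculated 278.5 vs reported 278.5 → residual 0.0 km
  Station 2: calculated 72.4 vs reported 72.4 → residual 0.0 km
  Station 3: calculated 169.7 vs reported 203.3 → residual 33.6 km
  Station 4: calculated 116.1 vs reported 116.1 → residual 0.0 km
Station 1, Station 2, Station 4 are mutually consistent (residuals ≈ 0); Station 3 is off by 33.6 km.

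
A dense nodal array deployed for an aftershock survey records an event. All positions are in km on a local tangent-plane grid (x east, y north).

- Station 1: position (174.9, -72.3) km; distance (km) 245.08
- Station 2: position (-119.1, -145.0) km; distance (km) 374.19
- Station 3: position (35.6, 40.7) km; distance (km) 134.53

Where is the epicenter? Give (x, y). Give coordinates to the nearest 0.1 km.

Circle about each station: (x − 174.9)² + (y + 72.3)² = 245.08²; (x + 119.1)² + (y + 145.0)² = 374.19²; (x − 35.6)² + (y − 40.7)² = 134.53².
Subtracting the Station 1 equation from the Station 2 and Station 3 equations removes the quadratic terms:
-588.0 x − 145.4 y = -80561.44
-278.6 x + 226.0 y = 9072.44
Solving the 2×2 system: x ≈ 97.4, y ≈ 160.2 km.

97.4 km east, 160.2 km north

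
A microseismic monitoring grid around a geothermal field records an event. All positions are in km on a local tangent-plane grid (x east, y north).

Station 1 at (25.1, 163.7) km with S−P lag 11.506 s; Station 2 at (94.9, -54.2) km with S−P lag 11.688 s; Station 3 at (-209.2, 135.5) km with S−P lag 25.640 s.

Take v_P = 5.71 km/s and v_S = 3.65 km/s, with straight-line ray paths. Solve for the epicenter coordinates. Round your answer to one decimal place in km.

Distance from S−P lag: d = Δt · v_P v_S / (v_P − v_S) = Δt · (5.71·3.65)/(5.71−3.65) ≈ 10.1172·Δt.
So d_Station 1 = 116.41, d_Station 2 = 118.25, d_Station 3 = 259.41 km.
Circle about each station: (x − 25.1)² + (y − 163.7)² = 116.41²; (x − 94.9)² + (y + 54.2)² = 118.25²; (x + 209.2)² + (y − 135.5)² = 259.41².
Subtracting pairs of circle equations eliminates x²+y² and gives linear equations (the radical axes):
139.6 x − 435.8 y = -15915.82
-468.6 x − 56.4 y = -19045.07
Solving the 2×2 system: x ≈ 34.9, y ≈ 47.7 km.
Check against Station 1 (with the unrounded x, y): √((x − 25.1)²+(y − 163.7)²) = 116.41 ≈ 116.41 km. ✓

(34.9, 47.7)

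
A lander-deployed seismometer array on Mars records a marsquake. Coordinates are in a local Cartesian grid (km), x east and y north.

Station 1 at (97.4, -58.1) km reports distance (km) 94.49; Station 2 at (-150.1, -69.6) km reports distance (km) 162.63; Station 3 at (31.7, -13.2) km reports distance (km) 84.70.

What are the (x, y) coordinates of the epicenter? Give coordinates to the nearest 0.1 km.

10.5 km east, -95.2 km north

Circle about each station: (x − 97.4)² + (y + 58.1)² = 94.49²; (x + 150.1)² + (y + 69.6)² = 162.63²; (x − 31.7)² + (y + 13.2)² = 84.70².
Subtracting the Station 1 equation from the Station 2 and Station 3 equations removes the quadratic terms:
-495.0 x − 23.0 y = -3008.36
-131.4 x + 89.8 y = -9928.97
Solving the 2×2 system: x ≈ 10.5, y ≈ -95.2 km.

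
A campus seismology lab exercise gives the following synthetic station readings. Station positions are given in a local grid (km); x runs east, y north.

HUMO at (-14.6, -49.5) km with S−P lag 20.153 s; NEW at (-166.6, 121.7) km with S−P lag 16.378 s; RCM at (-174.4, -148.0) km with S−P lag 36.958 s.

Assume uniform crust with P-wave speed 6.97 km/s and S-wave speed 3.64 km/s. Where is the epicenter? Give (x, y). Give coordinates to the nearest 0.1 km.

-43.5 km east, 101.3 km north

Distance from S−P lag: d = Δt · v_P v_S / (v_P − v_S) = Δt · (6.97·3.64)/(6.97−3.64) ≈ 7.6189·Δt.
So d_HUMO = 153.54, d_NEW = 124.78, d_RCM = 281.58 km.
Circle about each station: (x + 14.6)² + (y + 49.5)² = 153.54²; (x + 166.6)² + (y − 121.7)² = 124.78²; (x + 174.4)² + (y + 148.0)² = 281.58².
Subtracting the HUMO equation from the NEW and RCM equations removes the quadratic terms:
-304.0 x + 342.4 y = 47907.52
-319.6 x − 197.0 y = -6056.81
Solving the 2×2 system: x ≈ -43.5, y ≈ 101.3 km.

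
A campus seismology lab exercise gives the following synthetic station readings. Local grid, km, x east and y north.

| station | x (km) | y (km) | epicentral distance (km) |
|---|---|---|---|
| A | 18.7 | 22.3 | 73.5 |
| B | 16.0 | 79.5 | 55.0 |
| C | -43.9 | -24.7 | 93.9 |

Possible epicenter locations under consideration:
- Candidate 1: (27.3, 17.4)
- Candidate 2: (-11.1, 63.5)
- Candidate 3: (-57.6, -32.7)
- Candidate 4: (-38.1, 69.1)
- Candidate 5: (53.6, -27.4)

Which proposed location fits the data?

For each candidate, compare |candidate − station| to the reported distance:
Candidate 1: residuals A 63.6, B 8.1, C 11.2 → max 63.6 km
Candidate 2: residuals A 22.7, B 23.5, C 0.2 → max 23.5 km
Candidate 3: residuals A 20.6, B 79.2, C 78.0 → max 79.2 km
Candidate 4: residuals A 0.1, B 0.1, C 0.1 → max 0.1 km
Candidate 5: residuals A 12.8, B 58.3, C 3.6 → max 58.3 km
Only Candidate 4 has all residuals ≈ 0.

Candidate 4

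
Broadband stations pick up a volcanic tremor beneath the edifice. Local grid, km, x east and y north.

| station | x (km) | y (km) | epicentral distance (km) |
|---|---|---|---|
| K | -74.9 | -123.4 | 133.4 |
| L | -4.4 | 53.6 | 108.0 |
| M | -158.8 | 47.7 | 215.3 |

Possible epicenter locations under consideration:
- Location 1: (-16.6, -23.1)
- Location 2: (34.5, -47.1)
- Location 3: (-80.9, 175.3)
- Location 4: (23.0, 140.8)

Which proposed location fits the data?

For each candidate, compare |candidate − station| to the reported distance:
Location 1: residuals K 17.4, L 30.3, M 56.4 → max 56.4 km
Location 2: residuals K 0.0, L 0.0, M 0.0 → max 0.0 km
Location 3: residuals K 165.4, L 35.7, M 65.8 → max 165.4 km
Location 4: residuals K 148.4, L 16.6, M 11.0 → max 148.4 km
Only Location 2 has all residuals ≈ 0.

Location 2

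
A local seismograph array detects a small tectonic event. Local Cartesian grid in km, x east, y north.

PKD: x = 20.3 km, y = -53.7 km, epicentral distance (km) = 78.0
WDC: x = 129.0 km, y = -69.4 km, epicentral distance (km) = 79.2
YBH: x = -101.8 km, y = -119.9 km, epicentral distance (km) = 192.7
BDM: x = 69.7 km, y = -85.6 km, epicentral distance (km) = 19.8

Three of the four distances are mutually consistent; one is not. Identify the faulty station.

WDC

Solve using three stations at a time. Using PKD, YBH, BDM (subtract circle equations pairwise → linear system) gives (x, y) ≈ (88.7, -91.1).
Distances from that point to each station vs reported:
  PKD: calculated 78.0 vs reported 78.0 → residual 0.0 km
  WDC: calculated 45.7 vs reported 79.2 → residual 33.5 km
  YBH: calculated 192.7 vs reported 192.7 → residual 0.0 km
  BDM: calculated 19.8 vs reported 19.8 → residual 0.0 km
PKD, YBH, BDM are mutually consistent (residuals ≈ 0); WDC is off by 33.5 km.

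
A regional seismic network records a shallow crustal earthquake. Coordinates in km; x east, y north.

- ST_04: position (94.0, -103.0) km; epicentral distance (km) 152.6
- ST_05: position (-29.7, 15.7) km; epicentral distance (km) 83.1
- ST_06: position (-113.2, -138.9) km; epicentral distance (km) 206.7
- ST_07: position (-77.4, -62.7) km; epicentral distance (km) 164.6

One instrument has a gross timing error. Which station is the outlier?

Solve using three stations at a time. Using ST_04, ST_05, ST_07 (subtract circle equations pairwise → linear system) gives (x, y) ≈ (49.0, 42.9).
Distances from that point to each station vs reported:
  ST_04: calculated 152.7 vs reported 152.6 → residual 0.1 km
  ST_05: calculated 83.2 vs reported 83.1 → residual 0.1 km
  ST_06: calculated 243.6 vs reported 206.7 → residual 36.9 km
  ST_07: calculated 164.7 vs reported 164.6 → residual 0.1 km
ST_04, ST_05, ST_07 are mutually consistent (residuals ≈ 0); ST_06 is off by 36.9 km.

ST_06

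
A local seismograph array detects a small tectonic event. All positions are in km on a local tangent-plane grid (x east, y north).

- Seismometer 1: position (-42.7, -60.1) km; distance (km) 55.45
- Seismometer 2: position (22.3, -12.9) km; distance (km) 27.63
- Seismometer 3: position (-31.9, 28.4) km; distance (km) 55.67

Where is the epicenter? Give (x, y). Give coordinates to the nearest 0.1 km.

Circle about each station: (x + 42.7)² + (y + 60.1)² = 55.45²; (x − 22.3)² + (y + 12.9)² = 27.63²; (x + 31.9)² + (y − 28.4)² = 55.67².
Subtracting the Seismometer 1 equation from the Seismometer 2 and Seismometer 3 equations removes the quadratic terms:
130.0 x + 94.4 y = -2460.31
21.6 x + 177.0 y = -3635.58
Solving the 2×2 system: x ≈ -4.4, y ≈ -20.0 km.

x ≈ -4.4 km, y ≈ -20.0 km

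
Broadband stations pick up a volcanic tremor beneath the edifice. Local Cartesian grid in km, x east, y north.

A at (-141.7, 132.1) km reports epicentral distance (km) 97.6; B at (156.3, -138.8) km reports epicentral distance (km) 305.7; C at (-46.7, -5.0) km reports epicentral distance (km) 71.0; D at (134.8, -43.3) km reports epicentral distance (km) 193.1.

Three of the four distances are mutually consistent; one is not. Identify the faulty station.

Solve using three stations at a time. Using A, B, C (subtract circle equations pairwise → linear system) gives (x, y) ≈ (-76.3, 59.6).
Distances from that point to each station vs reported:
  A: calculated 97.6 vs reported 97.6 → residual 0.0 km
  B: calculated 305.7 vs reported 305.7 → residual 0.0 km
  C: calculated 71.1 vs reported 71.0 → residual 0.1 km
  D: calculated 234.8 vs reported 193.1 → residual 41.7 km
A, B, C are mutually consistent (residuals ≈ 0); D is off by 41.7 km.

D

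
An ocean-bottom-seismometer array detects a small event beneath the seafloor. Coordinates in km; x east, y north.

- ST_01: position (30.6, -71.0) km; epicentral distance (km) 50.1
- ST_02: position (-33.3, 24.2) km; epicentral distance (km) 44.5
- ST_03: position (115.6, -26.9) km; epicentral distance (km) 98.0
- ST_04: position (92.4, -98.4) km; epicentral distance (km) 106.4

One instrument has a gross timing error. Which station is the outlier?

ST_02

Solve using three stations at a time. Using ST_01, ST_03, ST_04 (subtract circle equations pairwise → linear system) gives (x, y) ≈ (17.7, -22.6).
Distances from that point to each station vs reported:
  ST_01: calculated 50.0 vs reported 50.1 → residual 0.1 km
  ST_02: calculated 69.3 vs reported 44.5 → residual 24.8 km
  ST_03: calculated 98.0 vs reported 98.0 → residual 0.0 km
  ST_04: calculated 106.4 vs reported 106.4 → residual 0.0 km
ST_01, ST_03, ST_04 are mutually consistent (residuals ≈ 0); ST_02 is off by 24.8 km.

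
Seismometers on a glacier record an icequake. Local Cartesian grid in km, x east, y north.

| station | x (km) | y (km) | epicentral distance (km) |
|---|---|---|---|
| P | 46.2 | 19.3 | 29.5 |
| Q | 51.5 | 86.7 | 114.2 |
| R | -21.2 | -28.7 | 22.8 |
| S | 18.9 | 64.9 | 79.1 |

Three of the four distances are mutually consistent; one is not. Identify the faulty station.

P

Solve using three stations at a time. Using Q, R, S (subtract circle equations pairwise → linear system) gives (x, y) ≈ (-13.3, -7.4).
Distances from that point to each station vs reported:
  P: calculated 65.2 vs reported 29.5 → residual 35.7 km
  Q: calculated 114.2 vs reported 114.2 → residual 0.0 km
  R: calculated 22.8 vs reported 22.8 → residual 0.0 km
  S: calculated 79.1 vs reported 79.1 → residual 0.0 km
Q, R, S are mutually consistent (residuals ≈ 0); P is off by 35.7 km.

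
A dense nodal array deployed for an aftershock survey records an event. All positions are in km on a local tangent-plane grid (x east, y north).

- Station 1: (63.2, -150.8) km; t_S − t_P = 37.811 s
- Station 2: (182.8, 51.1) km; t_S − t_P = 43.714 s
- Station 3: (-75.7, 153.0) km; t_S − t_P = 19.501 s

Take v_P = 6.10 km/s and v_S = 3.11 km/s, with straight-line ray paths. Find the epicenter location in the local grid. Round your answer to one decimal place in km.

(-93.8, 30.6)

Distance from S−P lag: d = Δt · v_P v_S / (v_P − v_S) = Δt · (6.10·3.11)/(6.10−3.11) ≈ 6.3448·Δt.
So d_Station 1 = 239.90, d_Station 2 = 277.36, d_Station 3 = 123.73 km.
Circle about each station: (x − 63.2)² + (y + 150.8)² = 239.90²; (x − 182.8)² + (y − 51.1)² = 277.36²; (x + 75.7)² + (y − 153.0)² = 123.73².
Subtracting pairs of circle equations eliminates x²+y² and gives linear equations (the radical axes):
239.2 x + 403.8 y = -10084.39
-277.8 x + 607.6 y = 44647.51
Solving the 2×2 system: x ≈ -93.8, y ≈ 30.6 km.
Check against Station 1 (with the unrounded x, y): √((x − 63.2)²+(y + 150.8)²) = 239.90 ≈ 239.90 km. ✓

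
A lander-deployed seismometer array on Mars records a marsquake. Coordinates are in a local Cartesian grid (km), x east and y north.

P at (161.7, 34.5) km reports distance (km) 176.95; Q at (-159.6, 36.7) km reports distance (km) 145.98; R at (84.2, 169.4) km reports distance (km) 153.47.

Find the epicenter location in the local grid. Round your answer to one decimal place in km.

Circle about each station: (x − 161.7)² + (y − 34.5)² = 176.95²; (x + 159.6)² + (y − 36.7)² = 145.98²; (x − 84.2)² + (y − 169.4)² = 153.47².
Subtracting pairs of circle equations eliminates x²+y² and gives linear equations (the radical axes):
-642.6 x + 4.4 y = 9483.05
-155.0 x + 269.8 y = 16207.12
Solving the 2×2 system: x ≈ -14.4, y ≈ 51.8 km.

x ≈ -14.4 km, y ≈ 51.8 km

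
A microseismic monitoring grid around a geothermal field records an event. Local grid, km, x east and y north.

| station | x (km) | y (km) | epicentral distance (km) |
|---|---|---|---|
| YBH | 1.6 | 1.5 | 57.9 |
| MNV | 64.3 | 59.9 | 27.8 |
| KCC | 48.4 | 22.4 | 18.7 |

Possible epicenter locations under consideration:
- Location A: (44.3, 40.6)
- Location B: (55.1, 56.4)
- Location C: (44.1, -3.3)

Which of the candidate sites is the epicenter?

For each candidate, compare |candidate − station| to the reported distance:
Location A: residuals YBH 0.0, MNV 0.0, KCC 0.0 → max 0.0 km
Location B: residuals YBH 18.8, MNV 18.0, KCC 16.0 → max 18.8 km
Location C: residuals YBH 15.1, MNV 38.5, KCC 7.4 → max 38.5 km
Only Location A has all residuals ≈ 0.

Location A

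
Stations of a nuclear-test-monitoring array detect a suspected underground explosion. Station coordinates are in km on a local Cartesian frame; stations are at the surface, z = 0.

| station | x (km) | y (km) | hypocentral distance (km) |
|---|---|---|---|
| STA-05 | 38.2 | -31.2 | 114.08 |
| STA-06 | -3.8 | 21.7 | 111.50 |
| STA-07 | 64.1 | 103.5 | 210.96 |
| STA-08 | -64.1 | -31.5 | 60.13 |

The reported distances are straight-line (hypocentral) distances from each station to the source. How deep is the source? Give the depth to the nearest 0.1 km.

Each station gives a sphere (x−x_i)² + (y−y_i)² + z² = d_i² (stations at z=0).
Subtracting the STA-05 sphere from STA-06 and STA-07: z² cancels, leaving linear equations in x and y:
-84.0 x + 105.8 y = -1365.35
51.8 x + 269.4 y = -19101.50
Solving: x ≈ -58.809, y ≈ -59.596 km (keep extra digits for the depth step; rounded: -58.8, -59.6).
Then from the STA-05 sphere: z² = 114.08² − (x − 38.2)² − (y + 31.2)² with x = -58.809, y = -59.596, so z ≈ 52.888 ≈ 52.9 km.

z ≈ 52.9 km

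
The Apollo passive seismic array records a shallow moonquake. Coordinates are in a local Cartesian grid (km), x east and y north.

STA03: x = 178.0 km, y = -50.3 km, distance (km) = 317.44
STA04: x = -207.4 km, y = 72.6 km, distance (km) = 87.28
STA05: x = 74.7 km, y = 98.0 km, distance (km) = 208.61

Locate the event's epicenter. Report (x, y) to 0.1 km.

x ≈ -126.0 km, y ≈ 41.1 km

Circle about each station: (x − 178.0)² + (y + 50.3)² = 317.44²; (x + 207.4)² + (y − 72.6)² = 87.28²; (x − 74.7)² + (y − 98.0)² = 208.61².
Subtracting the STA03 equation from the STA04 and STA05 equations removes the quadratic terms:
-770.8 x + 245.8 y = 107221.79
-206.6 x + 296.6 y = 38220.02
Solving the 2×2 system: x ≈ -126.0, y ≈ 41.1 km.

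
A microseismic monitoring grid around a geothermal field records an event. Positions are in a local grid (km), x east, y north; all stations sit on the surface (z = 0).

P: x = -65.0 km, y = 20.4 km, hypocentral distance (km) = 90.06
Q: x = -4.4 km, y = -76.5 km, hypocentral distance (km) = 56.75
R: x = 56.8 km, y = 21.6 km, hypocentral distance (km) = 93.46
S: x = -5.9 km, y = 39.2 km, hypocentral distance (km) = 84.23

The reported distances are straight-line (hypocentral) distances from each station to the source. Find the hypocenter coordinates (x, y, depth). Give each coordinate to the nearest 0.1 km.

Each station gives a sphere (x−x_i)² + (y−y_i)² + z² = d_i² (stations at z=0).
Subtracting the P sphere from Q and R: z² cancels, leaving linear equations in x and y:
121.2 x − 193.8 y = 6120.69
243.6 x + 2.4 y = -1572.33
Solving: x ≈ -6.106, y ≈ -35.401 km (keep extra digits for the depth step; rounded: -6.1, -35.4).
Then from the P sphere: z² = 90.06² − (x + 65.0)² − (y − 20.4)² with x = -6.106, y = -35.401, so z ≈ 39.097 ≈ 39.1 km.
Check against S (with the unrounded solution): distance 84.23 ≈ 84.23 km. ✓

x ≈ -6.1 km, y ≈ -35.4 km, depth ≈ 39.1 km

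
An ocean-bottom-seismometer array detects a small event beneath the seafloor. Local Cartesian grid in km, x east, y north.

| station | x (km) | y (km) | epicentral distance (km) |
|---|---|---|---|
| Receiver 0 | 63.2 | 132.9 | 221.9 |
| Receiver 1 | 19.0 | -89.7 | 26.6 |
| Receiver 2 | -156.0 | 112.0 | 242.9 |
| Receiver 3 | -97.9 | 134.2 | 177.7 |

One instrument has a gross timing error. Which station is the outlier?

Solve using three stations at a time. Using Receiver 0, Receiver 1, Receiver 2 (subtract circle equations pairwise → linear system) gives (x, y) ≈ (-5.0, -78.3).
Distances from that point to each station vs reported:
  Receiver 0: calculated 221.9 vs reported 221.9 → residual 0.0 km
  Receiver 1: calculated 26.6 vs reported 26.6 → residual 0.0 km
  Receiver 2: calculated 242.9 vs reported 242.9 → residual 0.0 km
  Receiver 3: calculated 231.9 vs reported 177.7 → residual 54.2 km
Receiver 0, Receiver 1, Receiver 2 are mutually consistent (residuals ≈ 0); Receiver 3 is off by 54.2 km.

Receiver 3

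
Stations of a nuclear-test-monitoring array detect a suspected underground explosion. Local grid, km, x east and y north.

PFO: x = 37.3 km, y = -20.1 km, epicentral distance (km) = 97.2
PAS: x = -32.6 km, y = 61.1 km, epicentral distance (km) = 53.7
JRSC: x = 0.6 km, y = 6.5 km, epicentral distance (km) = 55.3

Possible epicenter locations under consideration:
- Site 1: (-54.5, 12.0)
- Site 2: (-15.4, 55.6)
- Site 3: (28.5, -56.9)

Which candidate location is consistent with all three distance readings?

For each candidate, compare |candidate − station| to the reported distance:
Site 1: residuals PFO 0.1, PAS 0.1, JRSC 0.1 → max 0.1 km
Site 2: residuals PFO 5.0, PAS 35.6, JRSC 3.7 → max 35.6 km
Site 3: residuals PFO 59.4, PAS 79.2, JRSC 14.0 → max 79.2 km
Only Site 1 has all residuals ≈ 0.

Site 1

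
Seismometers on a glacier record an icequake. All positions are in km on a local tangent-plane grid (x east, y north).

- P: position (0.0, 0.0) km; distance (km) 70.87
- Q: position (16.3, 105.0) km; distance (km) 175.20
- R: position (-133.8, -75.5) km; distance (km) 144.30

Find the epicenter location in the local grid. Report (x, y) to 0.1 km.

Circle about each station: x² + y² = 70.87²; (x − 16.3)² + (y − 105.0)² = 175.20²; (x + 133.8)² + (y + 75.5)² = 144.30².
Subtracting pairs of circle equations eliminates x²+y² and gives linear equations (the radical axes):
32.6 x + 210.0 y = -14381.79
-267.6 x − 151.0 y = 7802.76
Solving the 2×2 system: x ≈ 10.4, y ≈ -70.1 km.
Check against P (with the unrounded x, y): √(x²+y²) = 70.87 ≈ 70.87 km. ✓

(10.4, -70.1)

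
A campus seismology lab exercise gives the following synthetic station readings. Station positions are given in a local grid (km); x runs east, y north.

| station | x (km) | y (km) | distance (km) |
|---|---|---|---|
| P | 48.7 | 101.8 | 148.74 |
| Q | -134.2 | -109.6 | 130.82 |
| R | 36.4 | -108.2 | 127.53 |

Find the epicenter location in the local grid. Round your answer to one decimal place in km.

(-47.2, -11.9)

Circle about each station: (x − 48.7)² + (y − 101.8)² = 148.74²; (x + 134.2)² + (y + 109.6)² = 130.82²; (x − 36.4)² + (y + 108.2)² = 127.53².
Subtracting the P equation from the Q and R equations removes the quadratic terms:
-365.8 x − 422.8 y = 22296.59
-24.6 x − 420.0 y = 6156.96
Solving the 2×2 system: x ≈ -47.2, y ≈ -11.9 km.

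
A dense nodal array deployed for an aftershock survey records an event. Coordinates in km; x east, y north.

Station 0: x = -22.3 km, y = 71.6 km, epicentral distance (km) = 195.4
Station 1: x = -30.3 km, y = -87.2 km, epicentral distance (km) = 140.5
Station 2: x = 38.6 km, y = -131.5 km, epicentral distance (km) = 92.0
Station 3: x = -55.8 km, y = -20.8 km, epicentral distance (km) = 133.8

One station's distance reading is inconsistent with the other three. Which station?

Station 3

Solve using three stations at a time. Using Station 0, Station 1, Station 2 (subtract circle equations pairwise → linear system) gives (x, y) ≈ (109.5, -72.7).
Distances from that point to each station vs reported:
  Station 0: calculated 195.5 vs reported 195.4 → residual 0.1 km
  Station 1: calculated 140.6 vs reported 140.5 → residual 0.1 km
  Station 2: calculated 92.1 vs reported 92.0 → residual 0.1 km
  Station 3: calculated 173.3 vs reported 133.8 → residual 39.5 km
Station 0, Station 1, Station 2 are mutually consistent (residuals ≈ 0); Station 3 is off by 39.5 km.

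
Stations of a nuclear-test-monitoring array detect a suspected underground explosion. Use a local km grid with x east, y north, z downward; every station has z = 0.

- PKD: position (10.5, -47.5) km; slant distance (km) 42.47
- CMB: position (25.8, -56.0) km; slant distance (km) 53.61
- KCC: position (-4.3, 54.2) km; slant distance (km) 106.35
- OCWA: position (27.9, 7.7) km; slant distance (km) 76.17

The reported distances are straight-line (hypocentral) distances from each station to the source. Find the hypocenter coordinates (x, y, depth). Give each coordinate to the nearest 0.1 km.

(-13.5, -45.8, 35.0)

Each station gives a sphere (x−x_i)² + (y−y_i)² + z² = d_i² (stations at z=0).
Subtracting the PKD sphere from CMB and KCC: z² cancels, leaving linear equations in x and y:
30.6 x − 17.0 y = 364.81
-29.6 x + 203.4 y = -8916.99
Solving: x ≈ -13.527, y ≈ -45.808 km (keep extra digits for the depth step; rounded: -13.5, -45.8).
Then from the PKD sphere: z² = 42.47² − (x − 10.5)² − (y + 47.5)² with x = -13.527, y = -45.808, so z ≈ 34.979 ≈ 35.0 km.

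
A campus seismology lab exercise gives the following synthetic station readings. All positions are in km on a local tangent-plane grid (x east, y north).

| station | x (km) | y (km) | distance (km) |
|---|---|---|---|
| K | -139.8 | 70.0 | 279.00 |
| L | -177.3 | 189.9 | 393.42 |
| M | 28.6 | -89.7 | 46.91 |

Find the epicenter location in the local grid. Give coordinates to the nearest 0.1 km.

x ≈ 63.0 km, y ≈ -121.6 km

Circle about each station: (x + 139.8)² + (y − 70.0)² = 279.00²; (x + 177.3)² + (y − 189.9)² = 393.42²; (x − 28.6)² + (y + 89.7)² = 46.91².
Subtracting the K equation from the L and M equations removes the quadratic terms:
-75.0 x + 239.8 y = -33885.04
336.8 x − 319.4 y = 60060.46
Solving the 2×2 system: x ≈ 63.0, y ≈ -121.6 km.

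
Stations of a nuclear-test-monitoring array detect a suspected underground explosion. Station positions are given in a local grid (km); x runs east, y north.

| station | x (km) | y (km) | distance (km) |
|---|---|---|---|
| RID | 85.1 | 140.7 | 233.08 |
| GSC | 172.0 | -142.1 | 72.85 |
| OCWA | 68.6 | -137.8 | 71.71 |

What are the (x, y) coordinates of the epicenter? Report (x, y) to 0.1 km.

121.6 km east, -89.5 km north

Circle about each station: (x − 85.1)² + (y − 140.7)² = 233.08²; (x − 172.0)² + (y + 142.1)² = 72.85²; (x − 68.6)² + (y + 137.8)² = 71.71².
Subtracting the RID equation from the GSC and OCWA equations removes the quadratic terms:
173.8 x − 565.6 y = 71757.07
-33.0 x − 557.0 y = 45840.26
Solving the 2×2 system: x ≈ 121.6, y ≈ -89.5 km.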